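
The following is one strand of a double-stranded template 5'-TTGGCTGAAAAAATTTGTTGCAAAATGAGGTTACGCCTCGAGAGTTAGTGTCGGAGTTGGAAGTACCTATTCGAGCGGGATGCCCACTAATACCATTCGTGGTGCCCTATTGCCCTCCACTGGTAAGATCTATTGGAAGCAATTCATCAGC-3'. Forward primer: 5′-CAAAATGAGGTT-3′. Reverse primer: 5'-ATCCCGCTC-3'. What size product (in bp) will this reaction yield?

61 bp

The forward primer matches the template at positions 21–32.
Reverse complement of the reverse primer: GAGCGGGAT. This occurs on the top strand at positions 73–81.
Amplicon spans positions 21–81: 61 bp.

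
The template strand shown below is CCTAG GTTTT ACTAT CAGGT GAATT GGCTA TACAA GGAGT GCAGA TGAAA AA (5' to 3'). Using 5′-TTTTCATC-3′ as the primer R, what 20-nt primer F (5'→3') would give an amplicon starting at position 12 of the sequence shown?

The reverse primer's reverse complement GATGAAAA matches the template at positions 44–51; the product starts at position 12.
The forward primer is identical to the top strand over positions 12–31: CTATCAGGTGAATTGGCTAT.

5'-CTATCAGGTGAATTGGCTAT-3'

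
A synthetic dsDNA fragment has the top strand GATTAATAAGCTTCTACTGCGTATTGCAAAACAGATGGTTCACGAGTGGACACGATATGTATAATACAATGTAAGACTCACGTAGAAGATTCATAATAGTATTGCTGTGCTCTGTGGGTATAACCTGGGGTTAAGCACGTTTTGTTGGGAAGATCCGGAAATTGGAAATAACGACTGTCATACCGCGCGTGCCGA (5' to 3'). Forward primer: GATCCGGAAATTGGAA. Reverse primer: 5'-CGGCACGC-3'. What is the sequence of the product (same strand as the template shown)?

The forward primer matches the template at positions 152–167.
The reverse primer's reverse complement is GCGTGCCG, which matches the template at positions 187–194.
The product is the template from position 152 through 194 (43 bp).

5'-GATCCGGAAATTGGAAATAACGACTGTCATACCGCGCGTGCCG-3'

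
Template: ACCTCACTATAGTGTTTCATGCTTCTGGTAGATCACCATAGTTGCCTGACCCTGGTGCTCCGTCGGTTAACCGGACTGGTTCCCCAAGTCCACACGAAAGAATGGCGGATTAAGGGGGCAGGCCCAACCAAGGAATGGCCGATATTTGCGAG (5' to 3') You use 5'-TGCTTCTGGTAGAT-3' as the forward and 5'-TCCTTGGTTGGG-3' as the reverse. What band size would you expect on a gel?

115 bp

Scanning the template, TGCTTCTGGTAGAT occurs at positions 20–33; this primer anneals to the bottom strand there with its 3' end pointing downstream.
The reverse primer's reverse complement is CCCAACCAAGGA, which matches the template at positions 123–134.
Amplicon spans positions 20–134: 115 bp.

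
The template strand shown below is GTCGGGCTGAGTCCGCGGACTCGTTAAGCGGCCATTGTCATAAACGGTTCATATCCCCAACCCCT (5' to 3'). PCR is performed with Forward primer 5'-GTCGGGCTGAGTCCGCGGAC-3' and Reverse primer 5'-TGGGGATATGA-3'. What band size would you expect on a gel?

59 bp

The forward primer matches the template at positions 1–20.
Reverse complement of the reverse primer: TCATATCCCCA. This occurs on the top strand at positions 49–59.
Amplicon spans positions 1–59: 59 bp.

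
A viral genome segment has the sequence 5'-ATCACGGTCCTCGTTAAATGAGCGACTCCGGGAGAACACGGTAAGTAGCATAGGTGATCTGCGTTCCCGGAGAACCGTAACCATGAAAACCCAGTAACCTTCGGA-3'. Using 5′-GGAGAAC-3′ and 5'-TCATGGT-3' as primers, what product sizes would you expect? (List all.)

56 bp, 18 bp

The forward primer GGAGAAC matches the top strand at positions 31–37, 69–75.
The reverse primer's reverse complement is ACCATGA, matching at positions 80–86.
Each forward site pairs with the reverse site to give a product ending at position 86: sizes 56, 18 bp.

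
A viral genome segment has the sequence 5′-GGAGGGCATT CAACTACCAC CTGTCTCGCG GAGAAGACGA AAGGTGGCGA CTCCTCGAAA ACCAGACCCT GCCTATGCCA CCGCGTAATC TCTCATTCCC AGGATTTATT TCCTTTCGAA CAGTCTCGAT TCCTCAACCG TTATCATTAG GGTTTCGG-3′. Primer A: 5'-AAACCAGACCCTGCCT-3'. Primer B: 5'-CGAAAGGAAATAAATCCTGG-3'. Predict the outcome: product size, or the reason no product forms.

Yes — a 60 bp product.

Primer A (AAACCAGACCCTGCCT) matches the top strand at positions 59–74; it acts as a forward primer.
Primer B's reverse complement is CCAGGATTTATTTCCTTTCG, matching the top strand at positions 99–118; it acts as a reverse primer.
The 3' ends face each other across positions 59–118, giving a 60 bp product.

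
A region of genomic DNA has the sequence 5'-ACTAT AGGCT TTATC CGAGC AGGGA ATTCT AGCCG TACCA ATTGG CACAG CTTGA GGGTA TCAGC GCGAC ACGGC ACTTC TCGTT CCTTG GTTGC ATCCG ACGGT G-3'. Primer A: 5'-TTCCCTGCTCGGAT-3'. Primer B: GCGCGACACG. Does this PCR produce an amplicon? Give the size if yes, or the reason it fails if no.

Primer A (TTCCCTGCTCGGAT) has reverse complement ATCCGAGCAGGGAA, which matches the top strand at positions 13–26; primer A anneals to the top strand there with its 3' end pointing upstream toward position 13.
Primer B (GCGCGACACG) matches the top strand directly at positions 64–73; it anneals to the bottom strand with its 3' end pointing downstream toward position 73.
The 3' ends diverge (primer A extends toward position 1, primer B toward position 106), so the primers never converge on a shared product.

No product — the primers' 3' ends point away from each other.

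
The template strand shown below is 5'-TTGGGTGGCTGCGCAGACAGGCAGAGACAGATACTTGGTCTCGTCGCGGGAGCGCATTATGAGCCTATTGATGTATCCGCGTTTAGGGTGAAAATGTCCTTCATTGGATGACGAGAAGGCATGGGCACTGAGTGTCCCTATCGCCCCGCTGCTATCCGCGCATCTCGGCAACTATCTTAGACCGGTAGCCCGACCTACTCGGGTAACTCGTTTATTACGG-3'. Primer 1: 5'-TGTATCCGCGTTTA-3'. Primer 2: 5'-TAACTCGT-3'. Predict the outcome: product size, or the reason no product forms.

Primer 1 (TGTATCCGCGTTTA) matches the top strand at positions 72–85 (3' end points downstream).
Primer 2 (TAACTCGT) also matches the top strand directly, at positions 204–211 — its reverse complement ACGAGTTA is not present.
Both primers anneal to the bottom strand with 3' ends pointing the same way, so neither can prime synthesis back toward the other.

No product — both primers anneal to the same strand and extend in the same direction.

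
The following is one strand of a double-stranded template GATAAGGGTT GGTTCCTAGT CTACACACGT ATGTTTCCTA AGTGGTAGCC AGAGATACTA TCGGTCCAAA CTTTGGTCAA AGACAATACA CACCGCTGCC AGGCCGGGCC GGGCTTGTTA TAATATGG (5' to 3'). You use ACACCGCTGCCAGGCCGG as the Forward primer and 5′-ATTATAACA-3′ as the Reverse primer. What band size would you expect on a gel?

35 bp

Forward primer ACACCGCTGCCAGGCCGG is found on the top strand at positions 90–107.
The reverse primer's reverse complement is TGTTATAAT, which matches the template at positions 116–124.
Product length = (reverse-primer end) − (forward-primer start) + 1 = 124 − 90 + 1 = 35 bp.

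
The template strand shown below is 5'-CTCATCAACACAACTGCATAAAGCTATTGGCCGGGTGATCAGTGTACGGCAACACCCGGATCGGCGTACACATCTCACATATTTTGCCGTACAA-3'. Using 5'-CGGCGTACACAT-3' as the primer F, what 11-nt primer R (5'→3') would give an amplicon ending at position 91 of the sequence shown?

The forward primer binds at positions 62–73; the product's 3' end on the top strand is position 91.
The reverse primer anneals to the top strand over positions 81–91, i.e. to ATTTTGCCGTA.
Its sequence written 5'→3' is the reverse complement: TACGGCAAAAT.

5'-TACGGCAAAAT-3'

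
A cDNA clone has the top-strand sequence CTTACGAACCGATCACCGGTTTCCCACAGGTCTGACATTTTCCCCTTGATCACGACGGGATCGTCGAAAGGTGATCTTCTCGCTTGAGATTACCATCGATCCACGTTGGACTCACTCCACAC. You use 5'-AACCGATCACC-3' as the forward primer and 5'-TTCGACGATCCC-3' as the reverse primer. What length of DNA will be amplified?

The forward primer matches the template at positions 7–17.
Reverse complement of the reverse primer: GGGATCGTCGAA. This occurs on the top strand at positions 57–68.
Product length = (reverse-primer end) − (forward-primer start) + 1 = 68 − 7 + 1 = 62 bp.

62 bp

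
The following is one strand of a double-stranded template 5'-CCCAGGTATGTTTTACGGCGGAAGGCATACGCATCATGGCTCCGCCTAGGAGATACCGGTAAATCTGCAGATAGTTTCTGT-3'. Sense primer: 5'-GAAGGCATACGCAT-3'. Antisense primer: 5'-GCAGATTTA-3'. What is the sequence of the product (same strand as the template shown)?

5'-GAAGGCATACGCATCATGGCTCCGCCTAGGAGATACCGGTAAATCTGC-3'

The forward primer matches the template at positions 21–34.
Taking the reverse complement of GCAGATTTA gives TAAATCTGC, found at positions 60–68 on the template; the primer anneals here to the top strand with its 3' end pointing upstream.
The product is the template from position 21 through 68 (48 bp).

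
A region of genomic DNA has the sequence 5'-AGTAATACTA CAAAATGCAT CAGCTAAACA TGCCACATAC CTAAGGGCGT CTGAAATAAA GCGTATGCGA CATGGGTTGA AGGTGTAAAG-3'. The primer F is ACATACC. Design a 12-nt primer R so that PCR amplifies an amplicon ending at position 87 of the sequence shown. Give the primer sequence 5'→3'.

The forward primer binds at positions 35–41; the product's 3' end on the top strand is position 87.
The reverse primer anneals to the top strand over positions 76–87, i.e. to GTTGAAGGTGTA.
Its sequence written 5'→3' is the reverse complement: TACACCTTCAAC.

5'-TACACCTTCAAC-3'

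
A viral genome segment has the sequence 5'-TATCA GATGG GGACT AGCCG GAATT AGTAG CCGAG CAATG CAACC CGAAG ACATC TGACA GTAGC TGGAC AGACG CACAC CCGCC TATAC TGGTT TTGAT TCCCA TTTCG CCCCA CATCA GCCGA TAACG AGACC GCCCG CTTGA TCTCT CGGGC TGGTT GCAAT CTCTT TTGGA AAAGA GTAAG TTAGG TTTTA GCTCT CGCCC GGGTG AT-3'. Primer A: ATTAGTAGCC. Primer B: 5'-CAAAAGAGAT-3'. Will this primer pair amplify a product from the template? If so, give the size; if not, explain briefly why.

Yes — a 151 bp product.

Primer A (ATTAGTAGCC) matches the top strand at positions 23–32; it acts as a forward primer.
Primer B's reverse complement is ATCTCTTTTG, matching the top strand at positions 164–173; it acts as a reverse primer.
The 3' ends face each other across positions 23–173, giving a 151 bp product.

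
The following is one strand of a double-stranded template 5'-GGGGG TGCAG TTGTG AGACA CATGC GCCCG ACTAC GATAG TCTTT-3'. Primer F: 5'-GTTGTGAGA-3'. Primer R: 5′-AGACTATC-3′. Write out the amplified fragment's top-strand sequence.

Forward primer GTTGTGAGA is found on the top strand at positions 10–18.
Reverse complement of the reverse primer: GATAGTCT. This occurs on the top strand at positions 36–43.
The product is the template from position 10 through 43 (34 bp).

5'-GTTGTGAGACACATGCGCCCGACTACGATAGTCT-3'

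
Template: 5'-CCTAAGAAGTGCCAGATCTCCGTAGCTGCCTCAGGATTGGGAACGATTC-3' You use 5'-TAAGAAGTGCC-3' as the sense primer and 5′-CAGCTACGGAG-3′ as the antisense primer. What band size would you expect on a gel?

26 bp

Forward primer TAAGAAGTGCC is found on the top strand at positions 3–13.
The reverse primer's reverse complement is CTCCGTAGCTG, which matches the template at positions 18–28.
Amplicon spans positions 3–28: 26 bp.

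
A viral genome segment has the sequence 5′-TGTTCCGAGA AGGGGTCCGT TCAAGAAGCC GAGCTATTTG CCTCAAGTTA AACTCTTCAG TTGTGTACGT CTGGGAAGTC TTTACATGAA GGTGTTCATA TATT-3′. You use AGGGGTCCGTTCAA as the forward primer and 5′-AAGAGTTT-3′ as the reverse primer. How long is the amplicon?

The forward primer matches the template at positions 11–24.
Taking the reverse complement of AAGAGTTT gives AAACTCTT, found at positions 50–57 on the template; the primer anneals here to the top strand with its 3' end pointing upstream.
Amplicon spans positions 11–57: 47 bp.

47 bp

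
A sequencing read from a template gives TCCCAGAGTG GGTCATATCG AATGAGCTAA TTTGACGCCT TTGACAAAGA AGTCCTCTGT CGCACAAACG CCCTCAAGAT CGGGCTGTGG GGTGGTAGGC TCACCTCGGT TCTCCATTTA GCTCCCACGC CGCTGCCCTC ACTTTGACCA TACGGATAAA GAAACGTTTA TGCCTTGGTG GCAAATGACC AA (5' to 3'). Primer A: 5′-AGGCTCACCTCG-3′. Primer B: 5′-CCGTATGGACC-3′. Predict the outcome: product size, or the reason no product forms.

No product — primer B has no binding site in the template.

Primer B (CCGTATGGACC) does not match the top strand, and its reverse complement GGTCCATACGG does not match either.
With no annealing site for primer B, no amplification occurs.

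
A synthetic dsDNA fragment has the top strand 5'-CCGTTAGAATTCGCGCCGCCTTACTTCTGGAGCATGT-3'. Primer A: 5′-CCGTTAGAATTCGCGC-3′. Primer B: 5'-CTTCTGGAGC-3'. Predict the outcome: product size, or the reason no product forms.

Primer A (CCGTTAGAATTCGCGC) matches the top strand at positions 1–16 (3' end points downstream).
Primer B (CTTCTGGAGC) also matches the top strand directly, at positions 24–33 — its reverse complement GCTCCAGAAG is not present.
Both primers anneal to the bottom strand with 3' ends pointing the same way, so neither can prime synthesis back toward the other.

No product — both primers anneal to the same strand and extend in the same direction.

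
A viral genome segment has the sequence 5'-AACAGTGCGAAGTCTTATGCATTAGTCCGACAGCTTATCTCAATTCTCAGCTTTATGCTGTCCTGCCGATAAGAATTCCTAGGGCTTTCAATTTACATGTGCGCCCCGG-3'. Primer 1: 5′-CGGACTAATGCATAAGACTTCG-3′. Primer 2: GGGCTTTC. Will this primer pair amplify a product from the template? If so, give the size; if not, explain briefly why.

No product — the primers' 3' ends point away from each other.

Primer 1 (CGGACTAATGCATAAGACTTCG) has reverse complement CGAAGTCTTATGCATTAGTCCG, which matches the top strand at positions 8–29; primer 1 anneals to the top strand there with its 3' end pointing upstream toward position 8.
Primer 2 (GGGCTTTC) matches the top strand directly at positions 82–89; it anneals to the bottom strand with its 3' end pointing downstream toward position 89.
The 3' ends diverge (primer 1 extends toward position 1, primer 2 toward position 109), so the primers never converge on a shared product.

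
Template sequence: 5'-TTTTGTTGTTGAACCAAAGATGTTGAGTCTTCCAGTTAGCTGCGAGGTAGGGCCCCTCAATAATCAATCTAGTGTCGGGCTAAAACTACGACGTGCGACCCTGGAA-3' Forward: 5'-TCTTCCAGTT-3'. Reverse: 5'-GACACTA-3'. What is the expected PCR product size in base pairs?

Scanning the template, TCTTCCAGTT occurs at positions 28–37; this primer anneals to the bottom strand there with its 3' end pointing downstream.
Reverse complement of the reverse primer: TAGTGTC. This occurs on the top strand at positions 70–76.
Amplicon spans positions 28–76: 49 bp.

49 bp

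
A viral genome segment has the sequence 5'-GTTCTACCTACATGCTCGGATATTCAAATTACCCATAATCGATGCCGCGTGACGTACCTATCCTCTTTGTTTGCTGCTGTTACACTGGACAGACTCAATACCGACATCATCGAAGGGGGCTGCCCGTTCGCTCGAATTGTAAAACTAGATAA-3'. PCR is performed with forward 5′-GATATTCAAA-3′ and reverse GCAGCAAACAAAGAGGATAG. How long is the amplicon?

59 bp

Scanning the template, GATATTCAAA occurs at positions 19–28; this primer anneals to the bottom strand there with its 3' end pointing downstream.
Taking the reverse complement of GCAGCAAACAAAGAGGATAG gives CTATCCTCTTTGTTTGCTGC, found at positions 58–77 on the template; the primer anneals here to the top strand with its 3' end pointing upstream.
Product length = (reverse-primer end) − (forward-primer start) + 1 = 77 − 19 + 1 = 59 bp.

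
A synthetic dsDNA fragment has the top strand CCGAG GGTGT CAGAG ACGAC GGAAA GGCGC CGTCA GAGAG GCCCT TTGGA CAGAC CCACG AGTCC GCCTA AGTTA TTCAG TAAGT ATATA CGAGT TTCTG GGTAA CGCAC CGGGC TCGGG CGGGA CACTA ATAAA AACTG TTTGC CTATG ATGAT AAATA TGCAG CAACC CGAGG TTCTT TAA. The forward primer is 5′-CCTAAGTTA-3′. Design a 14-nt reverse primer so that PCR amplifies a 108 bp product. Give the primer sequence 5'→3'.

5'-CTCGGGTTGCTGCA-3'

The forward primer binds at positions 67–75, so a 108 bp product ends at position 67 + 108 − 1 = 174.
The reverse primer anneals to the top strand over positions 161–174, i.e. to TGCAGCAACCCGAG.
Its sequence written 5'→3' is the reverse complement: CTCGGGTTGCTGCA.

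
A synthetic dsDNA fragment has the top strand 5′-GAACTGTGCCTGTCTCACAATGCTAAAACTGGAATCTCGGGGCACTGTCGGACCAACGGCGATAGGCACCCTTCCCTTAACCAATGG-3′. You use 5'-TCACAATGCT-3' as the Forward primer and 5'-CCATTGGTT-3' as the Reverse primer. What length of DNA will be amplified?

73 bp

Forward primer TCACAATGCT is found on the top strand at positions 15–24.
Taking the reverse complement of CCATTGGTT gives AACCAATGG, found at positions 79–87 on the template; the primer anneals here to the top strand with its 3' end pointing upstream.
Product length = (reverse-primer end) − (forward-primer start) + 1 = 87 − 15 + 1 = 73 bp.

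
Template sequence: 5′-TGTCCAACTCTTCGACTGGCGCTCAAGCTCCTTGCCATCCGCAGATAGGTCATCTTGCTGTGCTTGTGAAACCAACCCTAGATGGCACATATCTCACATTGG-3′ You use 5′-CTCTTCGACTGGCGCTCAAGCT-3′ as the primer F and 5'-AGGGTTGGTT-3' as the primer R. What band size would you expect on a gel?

72 bp

Forward primer CTCTTCGACTGGCGCTCAAGCT is found on the top strand at positions 8–29.
The reverse primer's reverse complement is AACCAACCCT, which matches the template at positions 70–79.
The product runs from position 8 to position 79, so its length is 79 − 8 + 1 = 72 bp.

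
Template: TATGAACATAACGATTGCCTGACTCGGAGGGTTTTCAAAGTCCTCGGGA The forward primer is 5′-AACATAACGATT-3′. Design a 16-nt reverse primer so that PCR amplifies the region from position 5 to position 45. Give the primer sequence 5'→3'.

The product's 3' end on the top strand is position 45.
The reverse primer anneals to the top strand over positions 30–45, i.e. to GGTTTTCAAAGTCCTC.
Its sequence written 5'→3' is the reverse complement: GAGGACTTTGAAAACC.

5'-GAGGACTTTGAAAACC-3'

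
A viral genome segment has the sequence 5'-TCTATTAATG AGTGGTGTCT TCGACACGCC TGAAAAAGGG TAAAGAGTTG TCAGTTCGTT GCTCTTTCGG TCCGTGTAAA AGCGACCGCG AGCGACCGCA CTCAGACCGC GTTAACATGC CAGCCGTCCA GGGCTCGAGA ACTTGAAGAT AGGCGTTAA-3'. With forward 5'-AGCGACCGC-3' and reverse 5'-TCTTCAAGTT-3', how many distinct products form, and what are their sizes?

The forward primer AGCGACCGC matches the top strand at positions 81–89, 91–99.
The reverse primer's reverse complement is AACTTGAAGA, matching at positions 140–149.
Each forward site pairs with the reverse site to give a product ending at position 149: sizes 69, 59 bp.

Two products: 69 bp, 59 bp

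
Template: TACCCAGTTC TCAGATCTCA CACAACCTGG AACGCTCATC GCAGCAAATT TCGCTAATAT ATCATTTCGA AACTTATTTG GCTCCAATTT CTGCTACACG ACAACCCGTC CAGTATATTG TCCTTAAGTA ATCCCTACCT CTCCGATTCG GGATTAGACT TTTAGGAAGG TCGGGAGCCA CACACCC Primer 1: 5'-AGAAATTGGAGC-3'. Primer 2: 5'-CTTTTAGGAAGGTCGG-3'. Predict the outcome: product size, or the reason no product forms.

Primer 1 (AGAAATTGGAGC) has reverse complement GCTCCAATTTCT, which matches the top strand at positions 81–92; primer 1 anneals to the top strand there with its 3' end pointing upstream toward position 81.
Primer 2 (CTTTTAGGAAGGTCGG) matches the top strand directly at positions 159–174; it anneals to the bottom strand with its 3' end pointing downstream toward position 174.
The 3' ends diverge (primer 1 extends toward position 1, primer 2 toward position 187), so the primers never converge on a shared product.

No product — the primers' 3' ends point away from each other.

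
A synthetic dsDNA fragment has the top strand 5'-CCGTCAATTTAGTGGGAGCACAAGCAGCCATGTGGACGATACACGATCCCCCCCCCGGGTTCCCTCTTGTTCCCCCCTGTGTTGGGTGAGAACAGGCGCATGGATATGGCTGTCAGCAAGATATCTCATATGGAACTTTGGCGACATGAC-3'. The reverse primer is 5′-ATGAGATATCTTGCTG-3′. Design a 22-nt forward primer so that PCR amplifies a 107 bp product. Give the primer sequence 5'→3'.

The reverse primer's reverse complement CAGCAAGATATCTCAT matches the template at positions 114–129, so the product ends at position 129.
A 107 bp product then starts at position 129 − 107 + 1 = 23.
The forward primer is identical to the top strand there: AGCAGCCATGTGGACGATACAC.

5'-AGCAGCCATGTGGACGATACAC-3'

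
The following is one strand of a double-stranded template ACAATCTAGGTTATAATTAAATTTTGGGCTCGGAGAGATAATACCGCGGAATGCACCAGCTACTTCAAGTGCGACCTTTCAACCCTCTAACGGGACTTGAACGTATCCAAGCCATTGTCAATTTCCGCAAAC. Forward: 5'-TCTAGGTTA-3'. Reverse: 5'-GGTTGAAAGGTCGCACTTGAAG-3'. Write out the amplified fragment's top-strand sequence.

Scanning the template, TCTAGGTTA occurs at positions 5–13; this primer anneals to the bottom strand there with its 3' end pointing downstream.
Taking the reverse complement of GGTTGAAAGGTCGCACTTGAAG gives CTTCAAGTGCGACCTTTCAACC, found at positions 63–84 on the template; the primer anneals here to the top strand with its 3' end pointing upstream.
The product is the template from position 5 through 84 (80 bp).

5'-TCTAGGTTATAATTAAATTTTGGGCTCGGAGAGATAATACCGCGGAATGCACCAGCTACTTCAAGTGCGACCTTTCAACC-3'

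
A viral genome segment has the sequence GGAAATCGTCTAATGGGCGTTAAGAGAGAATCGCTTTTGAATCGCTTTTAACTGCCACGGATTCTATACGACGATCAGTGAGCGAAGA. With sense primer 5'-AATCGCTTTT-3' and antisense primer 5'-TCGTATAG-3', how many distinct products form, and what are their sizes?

Two products: 43 bp, 32 bp

The forward primer AATCGCTTTT matches the top strand at positions 29–38, 40–49.
The reverse primer's reverse complement is CTATACGA, matching at positions 64–71.
Each forward site pairs with the reverse site to give a product ending at position 71: sizes 43, 32 bp.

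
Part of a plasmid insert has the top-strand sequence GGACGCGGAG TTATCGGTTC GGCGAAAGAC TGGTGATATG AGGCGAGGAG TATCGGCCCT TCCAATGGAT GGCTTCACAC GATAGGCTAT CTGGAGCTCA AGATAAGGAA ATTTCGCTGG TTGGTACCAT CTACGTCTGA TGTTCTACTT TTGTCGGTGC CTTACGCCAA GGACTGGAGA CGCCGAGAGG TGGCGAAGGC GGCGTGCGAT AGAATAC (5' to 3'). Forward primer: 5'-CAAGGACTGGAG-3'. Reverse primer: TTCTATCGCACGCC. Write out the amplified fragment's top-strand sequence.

5'-CAAGGACTGGAGACGCCGAGAGGTGGCGAAGGCGGCGTGCGATAGAA-3'

Forward primer CAAGGACTGGAG is found on the top strand at positions 168–179.
Taking the reverse complement of TTCTATCGCACGCC gives GGCGTGCGATAGAA, found at positions 201–214 on the template; the primer anneals here to the top strand with its 3' end pointing upstream.
The product is the template from position 168 through 214 (47 bp).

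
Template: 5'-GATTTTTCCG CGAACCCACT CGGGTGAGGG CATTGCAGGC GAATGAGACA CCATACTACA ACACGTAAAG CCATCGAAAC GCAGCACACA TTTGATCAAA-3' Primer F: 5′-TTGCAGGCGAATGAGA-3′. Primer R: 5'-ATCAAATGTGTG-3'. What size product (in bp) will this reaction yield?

Scanning the template, TTGCAGGCGAATGAGA occurs at positions 33–48; this primer anneals to the bottom strand there with its 3' end pointing downstream.
The reverse primer's reverse complement is CACACATTTGAT, which matches the template at positions 85–96.
The product runs from position 33 to position 96, so its length is 96 − 33 + 1 = 64 bp.

64 bp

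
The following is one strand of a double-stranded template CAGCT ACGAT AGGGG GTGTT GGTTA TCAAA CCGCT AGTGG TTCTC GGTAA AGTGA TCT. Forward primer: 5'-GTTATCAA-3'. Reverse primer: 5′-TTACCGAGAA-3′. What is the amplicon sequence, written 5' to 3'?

Scanning the template, GTTATCAA occurs at positions 22–29; this primer anneals to the bottom strand there with its 3' end pointing downstream.
Taking the reverse complement of TTACCGAGAA gives TTCTCGGTAA, found at positions 41–50 on the template; the primer anneals here to the top strand with its 3' end pointing upstream.
The product is the template from position 22 through 50 (29 bp).

5'-GTTATCAAACCGCTAGTGGTTCTCGGTAA-3'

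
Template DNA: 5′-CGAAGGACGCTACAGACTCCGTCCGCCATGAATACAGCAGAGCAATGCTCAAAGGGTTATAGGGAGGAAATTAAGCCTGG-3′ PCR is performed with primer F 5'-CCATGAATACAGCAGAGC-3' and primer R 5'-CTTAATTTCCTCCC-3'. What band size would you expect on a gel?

50 bp

Scanning the template, CCATGAATACAGCAGAGC occurs at positions 26–43; this primer anneals to the bottom strand there with its 3' end pointing downstream.
The reverse primer's reverse complement is GGGAGGAAATTAAG, which matches the template at positions 62–75.
Product length = (reverse-primer end) − (forward-primer start) + 1 = 75 − 26 + 1 = 50 bp.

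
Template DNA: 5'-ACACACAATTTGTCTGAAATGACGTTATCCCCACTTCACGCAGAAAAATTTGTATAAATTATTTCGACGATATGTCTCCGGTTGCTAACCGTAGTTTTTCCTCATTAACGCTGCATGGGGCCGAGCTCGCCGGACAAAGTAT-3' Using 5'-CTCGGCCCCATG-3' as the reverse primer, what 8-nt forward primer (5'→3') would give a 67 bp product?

5'-TTATTTCG-3'

The reverse primer's reverse complement CATGGGGCCGAG matches the template at positions 114–125, so the product ends at position 125.
A 67 bp product then starts at position 125 − 67 + 1 = 59.
The forward primer is identical to the top strand there: TTATTTCG.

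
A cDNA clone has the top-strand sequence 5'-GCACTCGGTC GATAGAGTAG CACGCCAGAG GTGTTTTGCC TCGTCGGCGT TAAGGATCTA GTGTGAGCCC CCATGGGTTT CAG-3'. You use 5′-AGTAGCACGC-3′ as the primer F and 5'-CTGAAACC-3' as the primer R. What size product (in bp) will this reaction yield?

The forward primer matches the template at positions 16–25.
Reverse complement of the reverse primer: GGTTTCAG. This occurs on the top strand at positions 76–83.
Amplicon spans positions 16–83: 68 bp.

68 bp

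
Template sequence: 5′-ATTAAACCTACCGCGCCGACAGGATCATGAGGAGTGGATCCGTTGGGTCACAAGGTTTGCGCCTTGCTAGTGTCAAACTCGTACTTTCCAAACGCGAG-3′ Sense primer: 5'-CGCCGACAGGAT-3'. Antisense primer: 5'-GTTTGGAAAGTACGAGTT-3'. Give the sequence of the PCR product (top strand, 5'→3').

Forward primer CGCCGACAGGAT is found on the top strand at positions 14–25.
The reverse primer's reverse complement is AACTCGTACTTTCCAAAC, which matches the template at positions 76–93.
The product is the template from position 14 through 93 (80 bp).

5'-CGCCGACAGGATCATGAGGAGTGGATCCGTTGGGTCACAAGGTTTGCGCCTTGCTAGTGTCAAACTCGTACTTTCCAAAC-3'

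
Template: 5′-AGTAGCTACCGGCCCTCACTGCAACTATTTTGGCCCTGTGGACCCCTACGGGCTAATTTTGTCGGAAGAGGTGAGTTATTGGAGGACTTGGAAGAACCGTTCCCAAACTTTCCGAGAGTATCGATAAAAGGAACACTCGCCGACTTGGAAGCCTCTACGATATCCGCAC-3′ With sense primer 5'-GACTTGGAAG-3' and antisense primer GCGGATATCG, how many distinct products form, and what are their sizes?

The forward primer GACTTGGAAG matches the top strand at positions 85–94, 142–151.
The reverse primer's reverse complement is CGATATCCGC, matching at positions 158–167.
Each forward site pairs with the reverse site to give a product ending at position 167: sizes 83, 26 bp.

Two products: 83 bp, 26 bp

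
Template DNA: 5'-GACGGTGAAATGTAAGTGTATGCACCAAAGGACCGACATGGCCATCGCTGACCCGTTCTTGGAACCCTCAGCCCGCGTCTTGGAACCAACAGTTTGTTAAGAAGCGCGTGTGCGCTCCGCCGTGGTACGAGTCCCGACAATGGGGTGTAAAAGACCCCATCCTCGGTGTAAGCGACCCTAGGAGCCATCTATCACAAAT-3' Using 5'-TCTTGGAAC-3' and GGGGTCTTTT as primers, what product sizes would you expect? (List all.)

102 bp, 81 bp

The forward primer TCTTGGAAC matches the top strand at positions 57–65, 78–86.
The reverse primer's reverse complement is AAAAGACCCC, matching at positions 149–158.
Each forward site pairs with the reverse site to give a product ending at position 158: sizes 102, 81 bp.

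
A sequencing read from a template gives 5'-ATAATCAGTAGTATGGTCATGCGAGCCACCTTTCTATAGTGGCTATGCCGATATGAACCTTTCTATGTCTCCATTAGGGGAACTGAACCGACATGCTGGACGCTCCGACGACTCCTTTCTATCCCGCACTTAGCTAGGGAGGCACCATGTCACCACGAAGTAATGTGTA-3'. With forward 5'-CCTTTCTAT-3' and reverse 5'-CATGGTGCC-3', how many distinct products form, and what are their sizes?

The forward primer CCTTTCTAT matches the top strand at positions 29–37, 58–66, 114–122.
The reverse primer's reverse complement is GGCACCATG, matching at positions 141–149.
Each forward site pairs with the reverse site to give a product ending at position 149: sizes 121, 92, 36 bp.

Three products: 121 bp, 92 bp, 36 bp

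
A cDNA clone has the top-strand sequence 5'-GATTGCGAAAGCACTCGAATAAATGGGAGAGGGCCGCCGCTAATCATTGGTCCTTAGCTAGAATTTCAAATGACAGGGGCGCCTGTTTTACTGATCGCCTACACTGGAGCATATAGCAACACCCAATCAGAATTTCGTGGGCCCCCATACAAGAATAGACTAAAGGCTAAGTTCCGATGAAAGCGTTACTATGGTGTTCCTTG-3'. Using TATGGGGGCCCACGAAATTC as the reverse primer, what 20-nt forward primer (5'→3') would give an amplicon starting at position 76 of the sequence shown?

5'-GGGGCGCCTGTTTTACTGAT-3'

The reverse primer's reverse complement GAATTTCGTGGGCCCCCATA matches the template at positions 130–149; the product starts at position 76.
The forward primer is identical to the top strand over positions 76–95: GGGGCGCCTGTTTTACTGAT.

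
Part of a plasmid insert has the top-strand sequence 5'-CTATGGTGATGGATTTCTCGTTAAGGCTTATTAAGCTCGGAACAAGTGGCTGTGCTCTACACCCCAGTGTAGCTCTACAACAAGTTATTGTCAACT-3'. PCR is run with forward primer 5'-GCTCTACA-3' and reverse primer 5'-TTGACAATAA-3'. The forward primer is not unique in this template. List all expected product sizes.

41 bp, 23 bp

The forward primer GCTCTACA matches the top strand at positions 54–61, 72–79.
The reverse primer's reverse complement is TTATTGTCAA, matching at positions 85–94.
Each forward site pairs with the reverse site to give a product ending at position 94: sizes 41, 23 bp.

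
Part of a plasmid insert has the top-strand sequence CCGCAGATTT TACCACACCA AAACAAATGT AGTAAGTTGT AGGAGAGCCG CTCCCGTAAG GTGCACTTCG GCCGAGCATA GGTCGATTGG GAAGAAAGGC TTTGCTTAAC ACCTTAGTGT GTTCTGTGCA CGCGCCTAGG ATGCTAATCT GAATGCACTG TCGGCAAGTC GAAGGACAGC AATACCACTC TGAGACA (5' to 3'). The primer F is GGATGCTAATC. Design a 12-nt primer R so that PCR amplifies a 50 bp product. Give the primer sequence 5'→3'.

5'-GTGGTATTGCTG-3'

The forward primer binds at positions 139–149, so a 50 bp product ends at position 139 + 50 − 1 = 188.
The reverse primer anneals to the top strand over positions 177–188, i.e. to CAGCAATACCAC.
Its sequence written 5'→3' is the reverse complement: GTGGTATTGCTG.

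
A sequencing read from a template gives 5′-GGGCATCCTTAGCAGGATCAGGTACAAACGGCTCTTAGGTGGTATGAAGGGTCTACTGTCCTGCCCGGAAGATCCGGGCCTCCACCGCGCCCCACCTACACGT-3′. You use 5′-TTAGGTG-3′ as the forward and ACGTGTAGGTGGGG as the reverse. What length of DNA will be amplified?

Forward primer TTAGGTG is found on the top strand at positions 35–41.
The reverse primer's reverse complement is CCCCACCTACACGT, which matches the template at positions 90–103.
Amplicon spans positions 35–103: 69 bp.

69 bp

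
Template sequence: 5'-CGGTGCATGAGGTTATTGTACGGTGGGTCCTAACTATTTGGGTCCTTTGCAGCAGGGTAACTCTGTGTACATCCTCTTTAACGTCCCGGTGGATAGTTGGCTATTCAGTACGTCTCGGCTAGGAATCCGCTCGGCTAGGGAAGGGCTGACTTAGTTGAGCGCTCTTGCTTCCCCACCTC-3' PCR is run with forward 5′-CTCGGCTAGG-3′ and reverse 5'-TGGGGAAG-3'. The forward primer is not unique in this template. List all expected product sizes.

62 bp, 46 bp

The forward primer CTCGGCTAGG matches the top strand at positions 114–123, 130–139.
The reverse primer's reverse complement is CTTCCCCA, matching at positions 168–175.
Each forward site pairs with the reverse site to give a product ending at position 175: sizes 62, 46 bp.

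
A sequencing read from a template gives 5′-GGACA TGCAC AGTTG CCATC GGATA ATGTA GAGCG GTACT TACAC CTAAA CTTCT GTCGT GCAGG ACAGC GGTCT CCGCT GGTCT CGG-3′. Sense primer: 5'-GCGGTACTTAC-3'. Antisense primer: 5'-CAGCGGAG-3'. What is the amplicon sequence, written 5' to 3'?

Forward primer GCGGTACTTAC is found on the top strand at positions 33–43.
Taking the reverse complement of CAGCGGAG gives CTCCGCTG, found at positions 74–81 on the template; the primer anneals here to the top strand with its 3' end pointing upstream.
The product is the template from position 33 through 81 (49 bp).

5'-GCGGTACTTACACCTAAACTTCTGTCGTGCAGGACAGCGGTCTCCGCTG-3'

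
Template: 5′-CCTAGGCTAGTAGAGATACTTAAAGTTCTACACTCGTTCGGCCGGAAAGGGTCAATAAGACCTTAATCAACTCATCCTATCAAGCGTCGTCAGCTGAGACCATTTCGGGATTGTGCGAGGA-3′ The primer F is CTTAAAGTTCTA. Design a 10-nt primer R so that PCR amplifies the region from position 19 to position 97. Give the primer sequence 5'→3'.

5'-TCAGCTGACG-3'

The product's 3' end on the top strand is position 97.
The reverse primer anneals to the top strand over positions 88–97, i.e. to CGTCAGCTGA.
Its sequence written 5'→3' is the reverse complement: TCAGCTGACG.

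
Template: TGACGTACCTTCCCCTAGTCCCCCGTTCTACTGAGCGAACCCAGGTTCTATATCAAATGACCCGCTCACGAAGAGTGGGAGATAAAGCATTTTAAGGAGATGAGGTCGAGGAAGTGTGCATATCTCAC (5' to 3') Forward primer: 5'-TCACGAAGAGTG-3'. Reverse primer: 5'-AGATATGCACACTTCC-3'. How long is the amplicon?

60 bp

The forward primer matches the template at positions 66–77.
Reverse complement of the reverse primer: GGAAGTGTGCATATCT. This occurs on the top strand at positions 110–125.
Amplicon spans positions 66–125: 60 bp.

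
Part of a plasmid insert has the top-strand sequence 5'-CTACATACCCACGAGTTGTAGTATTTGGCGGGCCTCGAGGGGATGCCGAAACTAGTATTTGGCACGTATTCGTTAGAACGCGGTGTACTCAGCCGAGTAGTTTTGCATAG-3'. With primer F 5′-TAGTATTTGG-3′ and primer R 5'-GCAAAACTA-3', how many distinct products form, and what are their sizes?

The forward primer TAGTATTTGG matches the top strand at positions 19–28, 53–62.
The reverse primer's reverse complement is TAGTTTTGC, matching at positions 98–106.
Each forward site pairs with the reverse site to give a product ending at position 106: sizes 88, 54 bp.

Two products: 88 bp, 54 bp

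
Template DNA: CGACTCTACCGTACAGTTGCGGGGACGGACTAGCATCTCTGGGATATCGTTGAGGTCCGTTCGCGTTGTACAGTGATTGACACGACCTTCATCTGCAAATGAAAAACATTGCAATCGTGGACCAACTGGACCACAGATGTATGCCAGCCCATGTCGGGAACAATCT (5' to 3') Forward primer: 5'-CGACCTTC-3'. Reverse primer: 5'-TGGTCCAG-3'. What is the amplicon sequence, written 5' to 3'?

5'-CGACCTTCATCTGCAAATGAAAAACATTGCAATCGTGGACCAACTGGACCA-3'

The forward primer matches the template at positions 83–90.
The reverse primer's reverse complement is CTGGACCA, which matches the template at positions 126–133.
The product is the template from position 83 through 133 (51 bp).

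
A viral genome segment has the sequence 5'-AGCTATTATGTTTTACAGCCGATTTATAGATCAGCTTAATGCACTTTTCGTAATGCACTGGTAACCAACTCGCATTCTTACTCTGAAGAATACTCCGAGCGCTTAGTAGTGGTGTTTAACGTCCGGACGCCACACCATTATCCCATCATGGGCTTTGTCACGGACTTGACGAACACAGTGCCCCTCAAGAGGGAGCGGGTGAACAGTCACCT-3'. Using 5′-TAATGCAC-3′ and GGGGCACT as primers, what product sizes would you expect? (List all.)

The forward primer TAATGCAC matches the top strand at positions 37–44, 51–58.
The reverse primer's reverse complement is AGTGCCCC, matching at positions 177–184.
Each forward site pairs with the reverse site to give a product ending at position 184: sizes 148, 134 bp.

148 bp, 134 bp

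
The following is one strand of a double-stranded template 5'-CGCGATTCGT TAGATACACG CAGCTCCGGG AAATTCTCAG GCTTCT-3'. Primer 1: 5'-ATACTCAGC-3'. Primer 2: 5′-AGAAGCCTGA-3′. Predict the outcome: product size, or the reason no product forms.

Primer 1 (ATACTCAGC) does not match the top strand, and its reverse complement GCTGAGTAT does not match either.
With no annealing site for primer 1, no amplification occurs.

No product — primer 1 has no binding site in the template.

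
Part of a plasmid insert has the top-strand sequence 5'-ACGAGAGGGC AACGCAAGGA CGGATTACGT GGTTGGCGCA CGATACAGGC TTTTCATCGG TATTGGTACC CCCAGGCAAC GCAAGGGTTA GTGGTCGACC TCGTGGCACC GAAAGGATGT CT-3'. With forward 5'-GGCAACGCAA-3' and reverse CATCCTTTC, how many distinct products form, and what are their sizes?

Two products: 112 bp, 45 bp

The forward primer GGCAACGCAA matches the top strand at positions 8–17, 75–84.
The reverse primer's reverse complement is GAAAGGATG, matching at positions 111–119.
Each forward site pairs with the reverse site to give a product ending at position 119: sizes 112, 45 bp.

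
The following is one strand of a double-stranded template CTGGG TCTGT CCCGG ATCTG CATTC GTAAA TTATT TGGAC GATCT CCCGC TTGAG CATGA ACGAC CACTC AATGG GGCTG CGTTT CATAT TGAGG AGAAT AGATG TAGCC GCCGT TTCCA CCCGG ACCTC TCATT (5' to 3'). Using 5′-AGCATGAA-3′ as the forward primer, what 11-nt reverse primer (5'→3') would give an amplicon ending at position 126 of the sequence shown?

5'-TCCGGGTGGAA-3'

The forward primer binds at positions 54–61; the product's 3' end on the top strand is position 126.
The reverse primer anneals to the top strand over positions 116–126, i.e. to TTCCACCCGGA.
Its sequence written 5'→3' is the reverse complement: TCCGGGTGGAA.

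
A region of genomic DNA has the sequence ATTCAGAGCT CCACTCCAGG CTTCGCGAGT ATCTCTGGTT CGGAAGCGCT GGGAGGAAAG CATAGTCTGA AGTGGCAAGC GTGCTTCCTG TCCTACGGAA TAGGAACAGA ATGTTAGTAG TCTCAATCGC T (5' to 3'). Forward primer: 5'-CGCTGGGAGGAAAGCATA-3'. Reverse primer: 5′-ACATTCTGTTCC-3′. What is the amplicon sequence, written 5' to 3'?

Scanning the template, CGCTGGGAGGAAAGCATA occurs at positions 47–64; this primer anneals to the bottom strand there with its 3' end pointing downstream.
Reverse complement of the reverse primer: GGAACAGAATGT. This occurs on the top strand at positions 103–114.
The product is the template from position 47 through 114 (68 bp).

5'-CGCTGGGAGGAAAGCATAGTCTGAAGTGGCAAGCGTGCTTCCTGTCCTACGGAATAGGAACAGAATGT-3'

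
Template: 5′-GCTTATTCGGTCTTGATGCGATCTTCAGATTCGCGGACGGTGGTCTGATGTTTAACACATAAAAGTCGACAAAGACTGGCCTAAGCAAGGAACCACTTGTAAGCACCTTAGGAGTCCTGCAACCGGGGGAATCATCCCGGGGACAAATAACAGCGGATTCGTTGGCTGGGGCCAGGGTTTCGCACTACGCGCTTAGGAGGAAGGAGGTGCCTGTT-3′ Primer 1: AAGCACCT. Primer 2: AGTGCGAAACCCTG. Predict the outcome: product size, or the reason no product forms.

Primer 1 (AAGCACCT) matches the top strand at positions 101–108; it acts as a forward primer.
Primer 2's reverse complement is CAGGGTTTCGCACT, matching the top strand at positions 173–186; it acts as a reverse primer.
The 3' ends face each other across positions 101–186, giving an 86 bp product.

Yes — an 86 bp product.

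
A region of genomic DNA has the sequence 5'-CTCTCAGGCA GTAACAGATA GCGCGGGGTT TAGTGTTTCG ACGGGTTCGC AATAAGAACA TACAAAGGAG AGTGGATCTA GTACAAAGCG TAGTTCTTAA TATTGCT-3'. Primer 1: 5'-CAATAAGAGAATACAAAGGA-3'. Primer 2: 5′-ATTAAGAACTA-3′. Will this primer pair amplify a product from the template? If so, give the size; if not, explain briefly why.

No product — primer 1 has no binding site in the template.

Primer 1 (CAATAAGAGAATACAAAGGA) does not match the top strand, and its reverse complement TCCTTTGTATTCTCTTATTG does not match either.
With no annealing site for primer 1, no amplification occurs.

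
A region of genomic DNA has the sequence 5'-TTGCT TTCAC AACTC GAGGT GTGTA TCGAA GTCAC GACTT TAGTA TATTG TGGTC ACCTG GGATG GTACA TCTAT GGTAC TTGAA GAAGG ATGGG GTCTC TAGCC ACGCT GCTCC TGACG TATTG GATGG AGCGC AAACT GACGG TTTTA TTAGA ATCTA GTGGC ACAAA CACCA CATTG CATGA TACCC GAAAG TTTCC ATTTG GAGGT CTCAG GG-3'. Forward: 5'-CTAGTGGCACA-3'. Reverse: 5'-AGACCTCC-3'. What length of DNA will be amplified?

55 bp

The forward primer matches the template at positions 158–168.
Reverse complement of the reverse primer: GGAGGTCT. This occurs on the top strand at positions 205–212.
The product runs from position 158 to position 212, so its length is 212 − 158 + 1 = 55 bp.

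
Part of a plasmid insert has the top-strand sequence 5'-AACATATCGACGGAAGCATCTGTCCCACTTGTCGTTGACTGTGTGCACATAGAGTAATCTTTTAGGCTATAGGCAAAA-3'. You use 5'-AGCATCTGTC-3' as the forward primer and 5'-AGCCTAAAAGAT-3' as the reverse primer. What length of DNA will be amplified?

Scanning the template, AGCATCTGTC occurs at positions 15–24; this primer anneals to the bottom strand there with its 3' end pointing downstream.
Reverse complement of the reverse primer: ATCTTTTAGGCT. This occurs on the top strand at positions 57–68.
Amplicon spans positions 15–68: 54 bp.

54 bp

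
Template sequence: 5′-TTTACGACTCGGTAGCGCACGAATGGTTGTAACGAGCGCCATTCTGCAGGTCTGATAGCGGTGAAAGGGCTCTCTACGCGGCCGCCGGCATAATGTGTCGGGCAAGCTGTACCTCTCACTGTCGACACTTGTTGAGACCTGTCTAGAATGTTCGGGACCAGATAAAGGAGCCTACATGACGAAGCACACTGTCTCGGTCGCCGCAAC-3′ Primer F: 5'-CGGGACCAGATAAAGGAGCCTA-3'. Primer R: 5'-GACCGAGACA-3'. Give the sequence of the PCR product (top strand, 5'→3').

The forward primer matches the template at positions 153–174.
The reverse primer's reverse complement is TGTCTCGGTC, which matches the template at positions 190–199.
The product is the template from position 153 through 199 (47 bp).

5'-CGGGACCAGATAAAGGAGCCTACATGACGAAGCACACTGTCTCGGTC-3'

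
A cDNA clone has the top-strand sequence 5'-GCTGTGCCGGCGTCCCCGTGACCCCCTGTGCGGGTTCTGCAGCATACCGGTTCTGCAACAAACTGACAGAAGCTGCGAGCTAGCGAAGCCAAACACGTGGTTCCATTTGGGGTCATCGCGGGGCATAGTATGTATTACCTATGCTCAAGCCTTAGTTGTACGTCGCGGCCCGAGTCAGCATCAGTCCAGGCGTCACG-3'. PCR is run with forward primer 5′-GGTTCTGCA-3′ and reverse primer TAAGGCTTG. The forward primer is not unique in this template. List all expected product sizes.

122 bp, 106 bp

The forward primer GGTTCTGCA matches the top strand at positions 33–41, 49–57.
The reverse primer's reverse complement is CAAGCCTTA, matching at positions 146–154.
Each forward site pairs with the reverse site to give a product ending at position 154: sizes 122, 106 bp.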